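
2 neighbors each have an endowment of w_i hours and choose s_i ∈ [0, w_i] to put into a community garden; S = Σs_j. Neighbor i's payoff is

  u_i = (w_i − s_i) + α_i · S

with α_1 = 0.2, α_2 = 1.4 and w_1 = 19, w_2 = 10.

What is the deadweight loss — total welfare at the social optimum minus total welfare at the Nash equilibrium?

11.4

∂u_i/∂s_i = α_i − 1, so neighbor i contributes w_i if α_i > 1, else 0.
α_i > 1 for i ∈ {2}; NE contributions (0, 10), S = 10.
W^NE = Σw_i − S^NE + (Σα_i)·S^NE = 29 + 0.6·10 = 35.
Planner: ∂(Σu_j)/∂s_i = Σα_j − 1 = 0.6 > 0, so everyone contributes w_i; S^SO = 29, W^SO = 29 + 0.6·29 = 46.4.
Deadweight loss = 11.4.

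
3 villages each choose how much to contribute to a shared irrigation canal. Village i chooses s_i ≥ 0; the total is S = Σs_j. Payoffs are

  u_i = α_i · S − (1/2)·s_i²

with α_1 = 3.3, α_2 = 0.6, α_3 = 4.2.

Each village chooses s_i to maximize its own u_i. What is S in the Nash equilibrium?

8.1

Village i's FOC: ∂u_i/∂s_i = α_i − s_i = 0, so s_i* = α_i.
NE contributions = (3.3, 0.6, 4.2); S = 8.1.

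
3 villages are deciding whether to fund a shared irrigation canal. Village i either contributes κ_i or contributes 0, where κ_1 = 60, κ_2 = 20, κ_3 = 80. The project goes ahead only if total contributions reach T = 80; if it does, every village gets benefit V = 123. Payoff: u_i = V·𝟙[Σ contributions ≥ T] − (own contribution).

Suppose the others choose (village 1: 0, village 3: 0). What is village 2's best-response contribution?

0

Others' total = 0. Even contributing 20 gives 20 < 80: no benefit either way.
Best response: 0.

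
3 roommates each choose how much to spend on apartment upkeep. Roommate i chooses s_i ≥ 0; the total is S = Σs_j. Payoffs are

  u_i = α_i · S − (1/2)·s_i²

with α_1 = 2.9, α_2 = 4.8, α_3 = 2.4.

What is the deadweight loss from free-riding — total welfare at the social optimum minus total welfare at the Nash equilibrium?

69.61

Roommate i's FOC: ∂u_i/∂s_i = α_i − s_i = 0, so s_i* = α_i.
NE contributions = (2.9, 4.8, 2.4); S = 10.1.
W^NE = (Σα)·S − ½Σα_i² = 10.1² − ½·37.21 = 83.405.
Planner sets s_i = Σα_j = 10.1 for every i, so S^SO = 3·10.1 = 30.3.
W^SO = (Σα)·S^SO − ½·3·(Σα)² = (3/2)·10.1² = 153.015.
Deadweight loss = W^SO − W^NE = 69.61.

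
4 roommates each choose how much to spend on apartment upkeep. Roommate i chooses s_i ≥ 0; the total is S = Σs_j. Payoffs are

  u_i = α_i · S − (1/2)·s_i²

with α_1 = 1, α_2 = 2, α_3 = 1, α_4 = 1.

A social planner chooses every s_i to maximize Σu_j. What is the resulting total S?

20

Planner FOC: ∂(Σu_j)/∂s_i = (Σα_j) − s_i = 0, so s_i^SO = Σα_j = 5 for every i; S^SO = 20.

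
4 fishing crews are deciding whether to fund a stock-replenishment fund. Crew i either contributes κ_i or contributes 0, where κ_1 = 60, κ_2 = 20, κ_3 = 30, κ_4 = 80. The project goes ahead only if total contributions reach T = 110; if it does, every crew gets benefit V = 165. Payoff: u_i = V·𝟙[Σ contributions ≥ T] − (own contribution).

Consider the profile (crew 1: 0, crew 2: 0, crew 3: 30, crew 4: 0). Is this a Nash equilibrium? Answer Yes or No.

Total = 30 < 110: not provided.
Crew 1 (pledges 0, payoff 0): pledging 60 → total 90, payoff -60. No gain.
Crew 2 (pledges 0, payoff 0): pledging 20 → total 50, payoff -20. No gain.
Crew 3 (pledges 30, payoff -30): dropping to 0 → total 0, payoff 0. Profitable deviation.

No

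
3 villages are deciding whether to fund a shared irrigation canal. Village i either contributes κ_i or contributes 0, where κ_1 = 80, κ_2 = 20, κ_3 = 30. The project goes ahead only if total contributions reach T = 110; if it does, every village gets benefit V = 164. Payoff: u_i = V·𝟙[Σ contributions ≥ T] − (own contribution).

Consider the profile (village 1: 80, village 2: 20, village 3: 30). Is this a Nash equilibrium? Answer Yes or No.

No

Total = 130 ≥ 110: provided.
Village 1 (pledges 80, payoff 84): dropping to 0 → total 50, payoff 0. No gain.
Village 2 (pledges 20, payoff 144): dropping to 0 → total 110, payoff 164. Profitable deviation.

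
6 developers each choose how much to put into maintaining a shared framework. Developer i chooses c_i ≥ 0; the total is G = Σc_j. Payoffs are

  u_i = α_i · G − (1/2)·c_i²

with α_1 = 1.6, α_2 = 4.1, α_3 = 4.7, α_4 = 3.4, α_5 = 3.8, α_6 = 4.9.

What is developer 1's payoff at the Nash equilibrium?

Developer i's FOC: ∂u_i/∂c_i = α_i − c_i = 0, so c_i* = α_i.
NE contributions = (1.6, 4.1, 4.7, 3.4, 3.8, 4.9); G = 22.5.
u_1 = α_1·G − ½·(c_1)² = 1.6·22.5 − ½·1.6² = 34.72.

34.72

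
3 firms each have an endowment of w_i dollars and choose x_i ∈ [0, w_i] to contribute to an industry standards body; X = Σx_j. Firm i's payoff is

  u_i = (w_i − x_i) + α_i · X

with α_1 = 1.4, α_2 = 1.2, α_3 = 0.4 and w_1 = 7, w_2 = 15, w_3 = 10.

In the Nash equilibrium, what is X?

∂u_i/∂x_i = α_i − 1, so firm i contributes w_i if α_i > 1, else 0.
α_i > 1 for i ∈ {1, 2}; NE contributions (7, 15, 0), X = 22.

22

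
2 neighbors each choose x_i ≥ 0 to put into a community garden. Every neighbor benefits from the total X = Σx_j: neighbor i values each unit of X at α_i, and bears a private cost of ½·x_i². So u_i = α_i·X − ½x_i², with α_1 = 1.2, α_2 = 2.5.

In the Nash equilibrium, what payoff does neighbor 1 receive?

Neighbor i's FOC: ∂u_i/∂x_i = α_i − x_i = 0, so x_i* = α_i.
NE contributions = (1.2, 2.5); X = 3.7.
u_1 = α_1·X − ½·(x_1)² = 1.2·3.7 − ½·1.2² = 3.72.

3.72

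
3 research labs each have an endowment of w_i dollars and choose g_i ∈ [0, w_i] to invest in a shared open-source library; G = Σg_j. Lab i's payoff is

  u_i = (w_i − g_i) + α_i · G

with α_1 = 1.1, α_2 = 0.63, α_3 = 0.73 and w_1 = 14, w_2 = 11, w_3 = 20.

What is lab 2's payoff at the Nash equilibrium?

∂u_i/∂g_i = α_i − 1, so lab i contributes w_i if α_i > 1, else 0.
α_i > 1 for i ∈ {1}; NE contributions (14, 0, 0), G = 14.
u_2 = (11 − 0) + 0.63·14 = 19.82.

19.82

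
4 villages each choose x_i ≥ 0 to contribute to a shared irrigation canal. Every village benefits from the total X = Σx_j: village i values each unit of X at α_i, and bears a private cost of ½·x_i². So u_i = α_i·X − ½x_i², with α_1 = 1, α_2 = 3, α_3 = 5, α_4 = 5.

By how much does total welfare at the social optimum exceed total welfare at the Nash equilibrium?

Village i's FOC: ∂u_i/∂x_i = α_i − x_i = 0, so x_i* = α_i.
NE contributions = (1, 3, 5, 5); X = 14.
W^NE = (Σα)·X − ½Σα_i² = 14² − ½·60 = 166.
Planner sets x_i = Σα_j = 14 for every i, so X^SO = 4·14 = 56.
W^SO = (Σα)·X^SO − ½·4·(Σα)² = (4/2)·14² = 392.
Deadweight loss = W^SO − W^NE = 226.

226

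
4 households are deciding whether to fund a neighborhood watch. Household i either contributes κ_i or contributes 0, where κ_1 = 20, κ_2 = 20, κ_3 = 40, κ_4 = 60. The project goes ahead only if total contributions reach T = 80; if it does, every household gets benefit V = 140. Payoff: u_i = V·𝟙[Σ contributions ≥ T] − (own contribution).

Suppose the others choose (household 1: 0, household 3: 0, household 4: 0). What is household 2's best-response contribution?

Others' total = 0. Even contributing 20 gives 20 < 80: no benefit either way.
Best response: 0.

0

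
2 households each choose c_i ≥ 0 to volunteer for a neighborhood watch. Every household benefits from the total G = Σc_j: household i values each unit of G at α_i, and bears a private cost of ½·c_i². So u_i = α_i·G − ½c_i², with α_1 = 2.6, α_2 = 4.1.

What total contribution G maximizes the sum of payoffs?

13.4

Planner FOC: ∂(Σu_j)/∂c_i = (Σα_j) − c_i = 0, so c_i^SO = Σα_j = 6.7 for every i; G^SO = 13.4.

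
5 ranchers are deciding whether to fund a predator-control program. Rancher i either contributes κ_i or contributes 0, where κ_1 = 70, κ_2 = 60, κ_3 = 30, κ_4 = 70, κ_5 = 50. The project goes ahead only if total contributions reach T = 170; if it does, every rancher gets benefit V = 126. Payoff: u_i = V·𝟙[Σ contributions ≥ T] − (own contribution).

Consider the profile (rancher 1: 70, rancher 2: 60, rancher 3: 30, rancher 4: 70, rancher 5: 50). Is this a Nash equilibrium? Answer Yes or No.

No

Total = 280 ≥ 170: provided.
Rancher 1 (pledges 70, payoff 56): dropping to 0 → total 210, payoff 126. Profitable deviation.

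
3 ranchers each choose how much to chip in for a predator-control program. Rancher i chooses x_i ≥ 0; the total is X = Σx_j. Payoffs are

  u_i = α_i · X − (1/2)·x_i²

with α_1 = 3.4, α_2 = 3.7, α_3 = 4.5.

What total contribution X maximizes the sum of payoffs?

34.8

Planner FOC: ∂(Σu_j)/∂x_i = (Σα_j) − x_i = 0, so x_i^SO = Σα_j = 11.6 for every i; X^SO = 34.8.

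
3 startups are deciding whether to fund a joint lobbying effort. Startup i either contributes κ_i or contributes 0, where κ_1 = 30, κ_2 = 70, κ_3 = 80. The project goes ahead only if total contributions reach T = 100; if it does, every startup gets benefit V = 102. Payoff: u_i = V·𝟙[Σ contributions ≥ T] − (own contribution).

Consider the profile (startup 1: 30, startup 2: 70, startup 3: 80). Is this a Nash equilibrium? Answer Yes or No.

No

Total = 180 ≥ 100: provided.
Startup 1 (pledges 30, payoff 72): dropping to 0 → total 150, payoff 102. Profitable deviation.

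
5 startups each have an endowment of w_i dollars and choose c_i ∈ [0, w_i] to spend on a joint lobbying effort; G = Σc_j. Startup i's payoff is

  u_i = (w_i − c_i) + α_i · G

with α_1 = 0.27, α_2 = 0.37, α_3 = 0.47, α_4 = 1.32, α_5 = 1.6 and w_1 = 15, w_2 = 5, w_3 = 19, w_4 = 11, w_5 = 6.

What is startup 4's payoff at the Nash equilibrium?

∂u_i/∂c_i = α_i − 1, so startup i contributes w_i if α_i > 1, else 0.
α_i > 1 for i ∈ {4, 5}; NE contributions (0, 0, 0, 11, 6), G = 17.
u_4 = (11 − 11) + 1.32·17 = 22.44.

22.44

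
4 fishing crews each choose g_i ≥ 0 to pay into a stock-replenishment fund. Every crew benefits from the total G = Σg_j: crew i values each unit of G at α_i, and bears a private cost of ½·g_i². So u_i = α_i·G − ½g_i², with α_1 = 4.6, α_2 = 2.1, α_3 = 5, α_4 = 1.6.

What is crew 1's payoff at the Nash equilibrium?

Crew i's FOC: ∂u_i/∂g_i = α_i − g_i = 0, so g_i* = α_i.
NE contributions = (4.6, 2.1, 5, 1.6); G = 13.3.
u_1 = α_1·G − ½·(g_1)² = 4.6·13.3 − ½·4.6² = 50.6.

50.6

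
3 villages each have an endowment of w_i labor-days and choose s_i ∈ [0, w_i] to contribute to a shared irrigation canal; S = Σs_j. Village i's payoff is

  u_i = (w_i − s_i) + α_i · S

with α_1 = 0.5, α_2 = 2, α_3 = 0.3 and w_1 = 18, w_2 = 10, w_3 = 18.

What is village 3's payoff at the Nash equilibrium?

21

∂u_i/∂s_i = α_i − 1, so village i contributes w_i if α_i > 1, else 0.
α_i > 1 for i ∈ {2}; NE contributions (0, 10, 0), S = 10.
u_3 = (18 − 0) + 0.3·10 = 21.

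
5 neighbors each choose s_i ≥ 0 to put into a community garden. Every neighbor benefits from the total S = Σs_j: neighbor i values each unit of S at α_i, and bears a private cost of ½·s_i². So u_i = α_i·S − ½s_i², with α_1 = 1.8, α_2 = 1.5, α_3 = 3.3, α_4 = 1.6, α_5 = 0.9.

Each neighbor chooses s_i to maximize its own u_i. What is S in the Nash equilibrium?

9.1

Neighbor i's FOC: ∂u_i/∂s_i = α_i − s_i = 0, so s_i* = α_i.
NE contributions = (1.8, 1.5, 3.3, 1.6, 0.9); S = 9.1.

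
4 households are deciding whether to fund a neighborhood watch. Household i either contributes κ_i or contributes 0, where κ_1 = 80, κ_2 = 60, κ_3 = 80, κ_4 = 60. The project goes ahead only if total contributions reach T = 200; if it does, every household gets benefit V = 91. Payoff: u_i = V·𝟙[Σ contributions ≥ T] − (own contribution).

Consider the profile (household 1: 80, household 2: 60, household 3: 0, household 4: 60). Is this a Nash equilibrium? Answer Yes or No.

Total = 200 ≥ 200: provided.
Household 1 (pledges 80, payoff 11): dropping to 0 → total 120, payoff 0. No gain.
Household 2 (pledges 60, payoff 31): dropping to 0 → total 140, payoff 0. No gain.
Household 3 (pledges 0, payoff 91): pledging 80 → total 280, payoff 11. No gain.
Household 4 (pledges 60, payoff 31): dropping to 0 → total 140, payoff 0. No gain.

Yes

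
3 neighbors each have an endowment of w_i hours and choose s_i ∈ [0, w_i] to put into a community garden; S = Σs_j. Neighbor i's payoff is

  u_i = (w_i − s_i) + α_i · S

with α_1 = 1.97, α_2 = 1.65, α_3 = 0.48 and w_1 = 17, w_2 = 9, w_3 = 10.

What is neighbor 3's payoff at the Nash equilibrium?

22.48

∂u_i/∂s_i = α_i − 1, so neighbor i contributes w_i if α_i > 1, else 0.
α_i > 1 for i ∈ {1, 2}; NE contributions (17, 9, 0), S = 26.
u_3 = (10 − 0) + 0.48·26 = 22.48.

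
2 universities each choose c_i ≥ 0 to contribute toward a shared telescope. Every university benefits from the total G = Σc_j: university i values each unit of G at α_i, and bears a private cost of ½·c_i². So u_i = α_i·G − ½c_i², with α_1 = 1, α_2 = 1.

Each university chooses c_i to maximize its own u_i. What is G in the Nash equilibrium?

University i's FOC: ∂u_i/∂c_i = α_i − c_i = 0, so c_i* = α_i.
NE contributions = (1, 1); G = 2.

2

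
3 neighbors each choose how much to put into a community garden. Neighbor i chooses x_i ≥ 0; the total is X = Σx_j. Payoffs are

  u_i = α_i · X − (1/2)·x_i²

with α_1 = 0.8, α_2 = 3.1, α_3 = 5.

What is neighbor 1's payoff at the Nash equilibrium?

Neighbor i's FOC: ∂u_i/∂x_i = α_i − x_i = 0, so x_i* = α_i.
NE contributions = (0.8, 3.1, 5); X = 8.9.
u_1 = α_1·X − ½·(x_1)² = 0.8·8.9 − ½·0.8² = 6.8.

6.8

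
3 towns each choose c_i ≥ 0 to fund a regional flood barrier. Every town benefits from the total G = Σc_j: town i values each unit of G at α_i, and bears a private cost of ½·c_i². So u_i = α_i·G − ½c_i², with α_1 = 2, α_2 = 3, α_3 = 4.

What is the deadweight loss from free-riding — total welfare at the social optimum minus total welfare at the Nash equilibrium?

55

Town i's FOC: ∂u_i/∂c_i = α_i − c_i = 0, so c_i* = α_i.
NE contributions = (2, 3, 4); G = 9.
W^NE = (Σα)·G − ½Σα_i² = 9² − ½·29 = 66.5.
Planner sets c_i = Σα_j = 9 for every i, so G^SO = 3·9 = 27.
W^SO = (Σα)·G^SO − ½·3·(Σα)² = (3/2)·9² = 121.5.
Deadweight loss = W^SO − W^NE = 55.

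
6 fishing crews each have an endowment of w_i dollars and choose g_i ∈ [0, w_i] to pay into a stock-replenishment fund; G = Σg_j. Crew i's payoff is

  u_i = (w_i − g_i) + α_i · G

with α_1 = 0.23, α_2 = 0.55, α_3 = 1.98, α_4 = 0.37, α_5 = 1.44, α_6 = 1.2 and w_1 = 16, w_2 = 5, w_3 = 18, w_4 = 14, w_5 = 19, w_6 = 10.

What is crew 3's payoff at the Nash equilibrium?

93.06

∂u_i/∂g_i = α_i − 1, so crew i contributes w_i if α_i > 1, else 0.
α_i > 1 for i ∈ {3, 5, 6}; NE contributions (0, 0, 18, 0, 19, 10), G = 47.
u_3 = (18 − 18) + 1.98·47 = 93.06.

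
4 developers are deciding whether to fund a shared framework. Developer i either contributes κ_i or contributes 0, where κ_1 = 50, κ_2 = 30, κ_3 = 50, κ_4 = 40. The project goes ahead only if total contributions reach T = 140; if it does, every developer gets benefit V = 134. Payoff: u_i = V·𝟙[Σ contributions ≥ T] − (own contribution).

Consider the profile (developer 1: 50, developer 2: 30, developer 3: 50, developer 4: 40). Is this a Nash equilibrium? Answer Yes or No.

No

Total = 170 ≥ 140: provided.
Developer 1 (pledges 50, payoff 84): dropping to 0 → total 120, payoff 0. No gain.
Developer 2 (pledges 30, payoff 104): dropping to 0 → total 140, payoff 134. Profitable deviation.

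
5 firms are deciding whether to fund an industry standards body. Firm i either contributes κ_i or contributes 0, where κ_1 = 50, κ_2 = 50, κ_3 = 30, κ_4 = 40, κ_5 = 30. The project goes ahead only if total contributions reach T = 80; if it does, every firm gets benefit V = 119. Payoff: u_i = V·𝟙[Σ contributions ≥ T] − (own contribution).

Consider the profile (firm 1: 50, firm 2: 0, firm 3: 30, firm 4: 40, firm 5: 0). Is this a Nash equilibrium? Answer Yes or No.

No

Total = 120 ≥ 80: provided.
Firm 1 (pledges 50, payoff 69): dropping to 0 → total 70, payoff 0. No gain.
Firm 2 (pledges 0, payoff 119): pledging 50 → total 170, payoff 69. No gain.
Firm 3 (pledges 30, payoff 89): dropping to 0 → total 90, payoff 119. Profitable deviation.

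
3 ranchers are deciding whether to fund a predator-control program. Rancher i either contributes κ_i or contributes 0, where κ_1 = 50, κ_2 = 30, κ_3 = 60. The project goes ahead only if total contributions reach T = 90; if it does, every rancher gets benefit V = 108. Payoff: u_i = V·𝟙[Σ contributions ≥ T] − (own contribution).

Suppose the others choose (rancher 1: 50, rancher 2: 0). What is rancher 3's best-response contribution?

60

Others' total = 50. Contributing 60 brings total to 110 ≥ 90: gain V − κ_3 = 48.
Best response: 60.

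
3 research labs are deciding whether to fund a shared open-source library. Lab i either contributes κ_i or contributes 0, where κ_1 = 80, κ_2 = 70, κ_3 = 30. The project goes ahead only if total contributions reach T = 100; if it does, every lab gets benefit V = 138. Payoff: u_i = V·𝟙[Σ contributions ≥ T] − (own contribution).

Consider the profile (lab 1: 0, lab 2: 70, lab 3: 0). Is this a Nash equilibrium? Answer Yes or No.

No

Total = 70 < 100: not provided.
Lab 1 (pledges 0, payoff 0): pledging 80 → total 150, payoff 58. Profitable deviation.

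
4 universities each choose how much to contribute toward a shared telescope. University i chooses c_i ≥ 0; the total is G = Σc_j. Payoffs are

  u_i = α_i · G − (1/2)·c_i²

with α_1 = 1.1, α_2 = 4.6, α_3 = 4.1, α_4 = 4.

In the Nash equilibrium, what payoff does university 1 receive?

University i's FOC: ∂u_i/∂c_i = α_i − c_i = 0, so c_i* = α_i.
NE contributions = (1.1, 4.6, 4.1, 4); G = 13.8.
u_1 = α_1·G − ½·(c_1)² = 1.1·13.8 − ½·1.1² = 14.575.

14.575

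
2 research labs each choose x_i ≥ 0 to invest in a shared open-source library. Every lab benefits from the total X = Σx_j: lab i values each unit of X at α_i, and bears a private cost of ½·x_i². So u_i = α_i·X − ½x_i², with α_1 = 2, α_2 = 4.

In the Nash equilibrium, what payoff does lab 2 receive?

16

Lab i's FOC: ∂u_i/∂x_i = α_i − x_i = 0, so x_i* = α_i.
NE contributions = (2, 4); X = 6.
u_2 = α_2·X − ½·(x_2)² = 4·6 − ½·4² = 16.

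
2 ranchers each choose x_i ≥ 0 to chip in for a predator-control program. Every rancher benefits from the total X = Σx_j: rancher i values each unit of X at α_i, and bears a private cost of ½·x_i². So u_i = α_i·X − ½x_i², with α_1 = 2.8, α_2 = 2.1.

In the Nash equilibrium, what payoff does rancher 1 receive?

9.8

Rancher i's FOC: ∂u_i/∂x_i = α_i − x_i = 0, so x_i* = α_i.
NE contributions = (2.8, 2.1); X = 4.9.
u_1 = α_1·X − ½·(x_1)² = 2.8·4.9 − ½·2.8² = 9.8.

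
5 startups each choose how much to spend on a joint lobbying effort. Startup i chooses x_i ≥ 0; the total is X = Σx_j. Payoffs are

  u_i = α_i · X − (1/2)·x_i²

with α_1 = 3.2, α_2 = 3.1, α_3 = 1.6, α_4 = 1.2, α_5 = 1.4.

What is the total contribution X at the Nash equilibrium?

Startup i's FOC: ∂u_i/∂x_i = α_i − x_i = 0, so x_i* = α_i.
NE contributions = (3.2, 3.1, 1.6, 1.2, 1.4); X = 10.5.

10.5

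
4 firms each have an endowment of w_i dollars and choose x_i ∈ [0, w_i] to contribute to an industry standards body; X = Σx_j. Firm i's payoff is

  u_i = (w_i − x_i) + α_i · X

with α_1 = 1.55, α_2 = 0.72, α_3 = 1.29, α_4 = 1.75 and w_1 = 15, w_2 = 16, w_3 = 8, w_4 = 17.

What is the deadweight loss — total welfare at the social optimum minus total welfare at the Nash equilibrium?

68.96

∂u_i/∂x_i = α_i − 1, so firm i contributes w_i if α_i > 1, else 0.
α_i > 1 for i ∈ {1, 3, 4}; NE contributions (15, 0, 8, 17), X = 40.
W^NE = Σw_i − X^NE + (Σα_i)·X^NE = 56 + 4.31·40 = 228.4.
Planner: ∂(Σu_j)/∂x_i = Σα_j − 1 = 4.31 > 0, so everyone contributes w_i; X^SO = 56, W^SO = 56 + 4.31·56 = 297.36.
Deadweight loss = 68.96.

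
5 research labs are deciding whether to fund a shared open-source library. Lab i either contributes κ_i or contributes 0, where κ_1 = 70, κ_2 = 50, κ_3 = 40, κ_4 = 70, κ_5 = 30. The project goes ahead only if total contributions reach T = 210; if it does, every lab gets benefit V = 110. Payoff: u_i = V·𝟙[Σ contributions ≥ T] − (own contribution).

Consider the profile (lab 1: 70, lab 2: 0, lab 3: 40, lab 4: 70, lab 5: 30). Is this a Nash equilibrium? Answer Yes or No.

Total = 210 ≥ 210: provided.
Lab 1 (pledges 70, payoff 40): dropping to 0 → total 140, payoff 0. No gain.
Lab 2 (pledges 0, payoff 110): pledging 50 → total 260, payoff 60. No gain.
Lab 3 (pledges 40, payoff 70): dropping to 0 → total 170, payoff 0. No gain.
Lab 4 (pledges 70, payoff 40): dropping to 0 → total 140, payoff 0. No gain.
Lab 5 (pledges 30, payoff 80): dropping to 0 → total 180, payoff 0. No gain.

Yes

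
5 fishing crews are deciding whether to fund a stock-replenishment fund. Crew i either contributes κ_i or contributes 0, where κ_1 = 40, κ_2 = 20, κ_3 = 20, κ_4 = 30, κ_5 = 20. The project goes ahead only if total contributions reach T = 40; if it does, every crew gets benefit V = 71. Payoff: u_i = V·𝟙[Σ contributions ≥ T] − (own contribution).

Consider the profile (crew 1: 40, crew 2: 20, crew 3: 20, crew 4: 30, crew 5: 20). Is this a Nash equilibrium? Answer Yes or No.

Total = 130 ≥ 40: provided.
Crew 1 (pledges 40, payoff 31): dropping to 0 → total 90, payoff 71. Profitable deviation.

No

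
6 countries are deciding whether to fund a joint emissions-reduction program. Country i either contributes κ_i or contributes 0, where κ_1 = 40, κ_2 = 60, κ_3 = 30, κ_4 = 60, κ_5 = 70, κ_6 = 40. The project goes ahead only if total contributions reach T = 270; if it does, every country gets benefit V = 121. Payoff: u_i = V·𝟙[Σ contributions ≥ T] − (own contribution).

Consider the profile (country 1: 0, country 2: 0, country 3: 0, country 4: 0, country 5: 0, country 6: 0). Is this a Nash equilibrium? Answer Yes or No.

Total = 0 < 270: not provided.
Country 1 (pledges 0, payoff 0): pledging 40 → total 40, payoff -40. No gain.
Country 2 (pledges 0, payoff 0): pledging 60 → total 60, payoff -60. No gain.
Country 3 (pledges 0, payoff 0): pledging 30 → total 30, payoff -30. No gain.
Country 4 (pledges 0, payoff 0): pledging 60 → total 60, payoff -60. No gain.
Country 5 (pledges 0, payoff 0): pledging 70 → total 70, payoff -70. No gain.
Country 6 (pledges 0, payoff 0): pledging 40 → total 40, payoff -40. No gain.

Yes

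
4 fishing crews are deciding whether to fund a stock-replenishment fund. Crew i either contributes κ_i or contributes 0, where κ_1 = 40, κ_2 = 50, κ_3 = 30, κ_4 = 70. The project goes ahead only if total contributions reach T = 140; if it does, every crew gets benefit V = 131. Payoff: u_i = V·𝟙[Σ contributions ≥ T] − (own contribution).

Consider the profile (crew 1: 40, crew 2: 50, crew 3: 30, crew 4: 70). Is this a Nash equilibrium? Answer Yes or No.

Total = 190 ≥ 140: provided.
Crew 1 (pledges 40, payoff 91): dropping to 0 → total 150, payoff 131. Profitable deviation.

No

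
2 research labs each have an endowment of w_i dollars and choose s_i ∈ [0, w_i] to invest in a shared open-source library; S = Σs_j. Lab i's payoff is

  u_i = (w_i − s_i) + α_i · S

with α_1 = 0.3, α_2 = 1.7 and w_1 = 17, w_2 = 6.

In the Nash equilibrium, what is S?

∂u_i/∂s_i = α_i − 1, so lab i contributes w_i if α_i > 1, else 0.
α_i > 1 for i ∈ {2}; NE contributions (0, 6), S = 6.

6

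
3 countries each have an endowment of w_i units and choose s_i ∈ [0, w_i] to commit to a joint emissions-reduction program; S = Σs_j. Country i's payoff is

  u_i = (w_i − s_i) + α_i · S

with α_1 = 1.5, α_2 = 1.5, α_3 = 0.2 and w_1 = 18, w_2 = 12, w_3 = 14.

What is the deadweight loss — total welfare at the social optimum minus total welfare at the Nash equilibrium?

30.8

∂u_i/∂s_i = α_i − 1, so country i contributes w_i if α_i > 1, else 0.
α_i > 1 for i ∈ {1, 2}; NE contributions (18, 12, 0), S = 30.
W^NE = Σw_i − S^NE + (Σα_i)·S^NE = 44 + 2.2·30 = 110.
Planner: ∂(Σu_j)/∂s_i = Σα_j − 1 = 2.2 > 0, so everyone contributes w_i; S^SO = 44, W^SO = 44 + 2.2·44 = 140.8.
Deadweight loss = 30.8.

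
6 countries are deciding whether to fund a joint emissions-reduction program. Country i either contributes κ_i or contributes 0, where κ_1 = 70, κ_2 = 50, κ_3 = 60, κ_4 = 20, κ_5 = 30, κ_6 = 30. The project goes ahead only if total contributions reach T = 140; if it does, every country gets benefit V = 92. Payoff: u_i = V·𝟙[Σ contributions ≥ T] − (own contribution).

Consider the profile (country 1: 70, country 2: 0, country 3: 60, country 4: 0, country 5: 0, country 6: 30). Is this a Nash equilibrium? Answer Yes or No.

Yes

Total = 160 ≥ 140: provided.
Country 1 (pledges 70, payoff 22): dropping to 0 → total 90, payoff 0. No gain.
Country 2 (pledges 0, payoff 92): pledging 50 → total 210, payoff 42. No gain.
Country 3 (pledges 60, payoff 32): dropping to 0 → total 100, payoff 0. No gain.
Country 4 (pledges 0, payoff 92): pledging 20 → total 180, payoff 72. No gain.
Country 5 (pledges 0, payoff 92): pledging 30 → total 190, payoff 62. No gain.
Country 6 (pledges 30, payoff 62): dropping to 0 → total 130, payoff 0. No gain.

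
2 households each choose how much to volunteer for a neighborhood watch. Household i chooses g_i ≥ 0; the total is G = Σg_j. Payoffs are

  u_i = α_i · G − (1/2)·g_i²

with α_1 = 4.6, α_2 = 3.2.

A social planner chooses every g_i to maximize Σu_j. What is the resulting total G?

Planner FOC: ∂(Σu_j)/∂g_i = (Σα_j) − g_i = 0, so g_i^SO = Σα_j = 7.8 for every i; G^SO = 15.6.

15.6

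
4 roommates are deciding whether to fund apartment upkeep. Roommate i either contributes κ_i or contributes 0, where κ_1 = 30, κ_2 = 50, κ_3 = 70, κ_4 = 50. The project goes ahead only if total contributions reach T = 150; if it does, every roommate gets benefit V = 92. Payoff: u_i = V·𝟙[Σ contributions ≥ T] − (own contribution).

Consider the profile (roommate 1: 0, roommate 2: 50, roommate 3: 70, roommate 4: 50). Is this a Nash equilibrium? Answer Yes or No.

Yes

Total = 170 ≥ 150: provided.
Roommate 1 (pledges 0, payoff 92): pledging 30 → total 200, payoff 62. No gain.
Roommate 2 (pledges 50, payoff 42): dropping to 0 → total 120, payoff 0. No gain.
Roommate 3 (pledges 70, payoff 22): dropping to 0 → total 100, payoff 0. No gain.
Roommate 4 (pledges 50, payoff 42): dropping to 0 → total 120, payoff 0. No gain.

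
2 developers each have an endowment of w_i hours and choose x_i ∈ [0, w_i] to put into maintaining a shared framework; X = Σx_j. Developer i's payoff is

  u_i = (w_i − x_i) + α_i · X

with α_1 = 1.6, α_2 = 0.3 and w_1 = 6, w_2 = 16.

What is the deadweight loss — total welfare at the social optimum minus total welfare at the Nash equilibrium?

14.4

∂u_i/∂x_i = α_i − 1, so developer i contributes w_i if α_i > 1, else 0.
α_i > 1 for i ∈ {1}; NE contributions (6, 0), X = 6.
W^NE = Σw_i − X^NE + (Σα_i)·X^NE = 22 + 0.9·6 = 27.4.
Planner: ∂(Σu_j)/∂x_i = Σα_j − 1 = 0.9 > 0, so everyone contributes w_i; X^SO = 22, W^SO = 22 + 0.9·22 = 41.8.
Deadweight loss = 14.4.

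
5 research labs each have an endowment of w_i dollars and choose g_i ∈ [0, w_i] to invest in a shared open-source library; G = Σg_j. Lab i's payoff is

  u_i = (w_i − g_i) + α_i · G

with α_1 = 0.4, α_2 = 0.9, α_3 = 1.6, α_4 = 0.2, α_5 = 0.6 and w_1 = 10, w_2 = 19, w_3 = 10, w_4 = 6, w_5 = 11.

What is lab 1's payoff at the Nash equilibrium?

∂u_i/∂g_i = α_i − 1, so lab i contributes w_i if α_i > 1, else 0.
α_i > 1 for i ∈ {3}; NE contributions (0, 0, 10, 0, 0), G = 10.
u_1 = (10 − 0) + 0.4·10 = 14.

14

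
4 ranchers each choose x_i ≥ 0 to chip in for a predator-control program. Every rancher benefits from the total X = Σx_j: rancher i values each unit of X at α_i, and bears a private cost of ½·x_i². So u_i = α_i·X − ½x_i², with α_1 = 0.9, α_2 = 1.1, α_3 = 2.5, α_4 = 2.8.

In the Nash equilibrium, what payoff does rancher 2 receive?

7.425

Rancher i's FOC: ∂u_i/∂x_i = α_i − x_i = 0, so x_i* = α_i.
NE contributions = (0.9, 1.1, 2.5, 2.8); X = 7.3.
u_2 = α_2·X − ½·(x_2)² = 1.1·7.3 − ½·1.1² = 7.425.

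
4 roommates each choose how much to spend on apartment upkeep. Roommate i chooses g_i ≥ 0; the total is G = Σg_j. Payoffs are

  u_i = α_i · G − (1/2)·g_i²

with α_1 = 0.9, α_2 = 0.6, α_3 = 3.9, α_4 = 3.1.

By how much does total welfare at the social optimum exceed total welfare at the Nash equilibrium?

Roommate i's FOC: ∂u_i/∂g_i = α_i − g_i = 0, so g_i* = α_i.
NE contributions = (0.9, 0.6, 3.9, 3.1); G = 8.5.
W^NE = (Σα)·G − ½Σα_i² = 8.5² − ½·25.99 = 59.255.
Planner sets g_i = Σα_j = 8.5 for every i, so G^SO = 4·8.5 = 34.
W^SO = (Σα)·G^SO − ½·4·(Σα)² = (4/2)·8.5² = 144.5.
Deadweight loss = W^SO − W^NE = 85.245.

85.245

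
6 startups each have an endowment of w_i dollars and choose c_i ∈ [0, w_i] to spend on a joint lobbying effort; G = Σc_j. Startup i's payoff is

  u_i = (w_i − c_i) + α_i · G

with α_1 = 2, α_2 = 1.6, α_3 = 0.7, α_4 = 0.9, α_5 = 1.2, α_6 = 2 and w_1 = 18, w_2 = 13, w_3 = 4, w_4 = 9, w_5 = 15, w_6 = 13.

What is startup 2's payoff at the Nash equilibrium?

∂u_i/∂c_i = α_i − 1, so startup i contributes w_i if α_i > 1, else 0.
α_i > 1 for i ∈ {1, 2, 5, 6}; NE contributions (18, 13, 0, 0, 15, 13), G = 59.
u_2 = (13 − 13) + 1.6·59 = 94.4.

94.4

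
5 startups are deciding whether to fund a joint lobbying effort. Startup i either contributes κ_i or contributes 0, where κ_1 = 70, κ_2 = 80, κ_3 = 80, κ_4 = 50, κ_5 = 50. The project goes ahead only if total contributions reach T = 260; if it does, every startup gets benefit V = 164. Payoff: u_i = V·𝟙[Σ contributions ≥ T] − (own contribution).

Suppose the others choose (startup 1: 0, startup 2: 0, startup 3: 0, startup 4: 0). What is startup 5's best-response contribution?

0

Others' total = 0. Even contributing 50 gives 50 < 260: no benefit either way.
Best response: 0.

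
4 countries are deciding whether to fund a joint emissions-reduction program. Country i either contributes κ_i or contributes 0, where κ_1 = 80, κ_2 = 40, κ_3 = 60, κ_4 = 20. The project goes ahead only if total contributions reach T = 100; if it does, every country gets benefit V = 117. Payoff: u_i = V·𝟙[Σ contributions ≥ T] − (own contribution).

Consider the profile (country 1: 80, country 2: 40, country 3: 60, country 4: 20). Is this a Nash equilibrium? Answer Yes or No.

No

Total = 200 ≥ 100: provided.
Country 1 (pledges 80, payoff 37): dropping to 0 → total 120, payoff 117. Profitable deviation.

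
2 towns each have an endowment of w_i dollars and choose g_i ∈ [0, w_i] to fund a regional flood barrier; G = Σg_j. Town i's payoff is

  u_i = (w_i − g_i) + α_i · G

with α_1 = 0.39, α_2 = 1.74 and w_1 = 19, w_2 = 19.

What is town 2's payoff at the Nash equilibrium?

∂u_i/∂g_i = α_i − 1, so town i contributes w_i if α_i > 1, else 0.
α_i > 1 for i ∈ {2}; NE contributions (0, 19), G = 19.
u_2 = (19 − 19) + 1.74·19 = 33.06.

33.06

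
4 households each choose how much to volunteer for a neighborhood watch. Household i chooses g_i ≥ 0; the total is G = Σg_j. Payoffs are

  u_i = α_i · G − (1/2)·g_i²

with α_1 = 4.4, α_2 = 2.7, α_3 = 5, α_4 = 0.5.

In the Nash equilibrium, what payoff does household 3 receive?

Household i's FOC: ∂u_i/∂g_i = α_i − g_i = 0, so g_i* = α_i.
NE contributions = (4.4, 2.7, 5, 0.5); G = 12.6.
u_3 = α_3·G − ½·(g_3)² = 5·12.6 − ½·5² = 50.5.

50.5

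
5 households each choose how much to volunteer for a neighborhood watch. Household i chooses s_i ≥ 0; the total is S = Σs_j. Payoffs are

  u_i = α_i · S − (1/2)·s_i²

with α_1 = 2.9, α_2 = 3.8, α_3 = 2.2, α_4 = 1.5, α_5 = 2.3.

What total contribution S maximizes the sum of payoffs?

63.5

Planner FOC: ∂(Σu_j)/∂s_i = (Σα_j) − s_i = 0, so s_i^SO = Σα_j = 12.7 for every i; S^SO = 63.5.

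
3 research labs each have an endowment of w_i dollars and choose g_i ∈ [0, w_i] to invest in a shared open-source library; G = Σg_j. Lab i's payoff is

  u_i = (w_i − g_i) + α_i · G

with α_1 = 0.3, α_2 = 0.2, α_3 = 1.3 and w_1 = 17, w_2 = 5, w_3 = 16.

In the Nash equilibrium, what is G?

16

∂u_i/∂g_i = α_i − 1, so lab i contributes w_i if α_i > 1, else 0.
α_i > 1 for i ∈ {3}; NE contributions (0, 0, 16), G = 16.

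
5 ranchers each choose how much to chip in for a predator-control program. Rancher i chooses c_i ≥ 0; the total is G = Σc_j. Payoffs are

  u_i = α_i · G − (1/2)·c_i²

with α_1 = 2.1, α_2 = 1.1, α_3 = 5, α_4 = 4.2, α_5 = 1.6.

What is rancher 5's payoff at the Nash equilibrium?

Rancher i's FOC: ∂u_i/∂c_i = α_i − c_i = 0, so c_i* = α_i.
NE contributions = (2.1, 1.1, 5, 4.2, 1.6); G = 14.
u_5 = α_5·G − ½·(c_5)² = 1.6·14 − ½·1.6² = 21.12.

21.12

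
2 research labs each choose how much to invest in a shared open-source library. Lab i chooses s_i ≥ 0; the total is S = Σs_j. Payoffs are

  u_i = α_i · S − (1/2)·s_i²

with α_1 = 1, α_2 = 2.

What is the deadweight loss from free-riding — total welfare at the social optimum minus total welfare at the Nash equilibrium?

2.5

Lab i's FOC: ∂u_i/∂s_i = α_i − s_i = 0, so s_i* = α_i.
NE contributions = (1, 2); S = 3.
W^NE = (Σα)·S − ½Σα_i² = 3² − ½·5 = 6.5.
Planner sets s_i = Σα_j = 3 for every i, so S^SO = 2·3 = 6.
W^SO = (Σα)·S^SO − ½·2·(Σα)² = (2/2)·3² = 9.
Deadweight loss = W^SO − W^NE = 2.5.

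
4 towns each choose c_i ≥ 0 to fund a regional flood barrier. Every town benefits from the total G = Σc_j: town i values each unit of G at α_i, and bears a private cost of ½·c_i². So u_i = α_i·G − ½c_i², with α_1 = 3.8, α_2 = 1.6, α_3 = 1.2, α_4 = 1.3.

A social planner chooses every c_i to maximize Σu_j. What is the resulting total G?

Planner FOC: ∂(Σu_j)/∂c_i = (Σα_j) − c_i = 0, so c_i^SO = Σα_j = 7.9 for every i; G^SO = 31.6.

31.6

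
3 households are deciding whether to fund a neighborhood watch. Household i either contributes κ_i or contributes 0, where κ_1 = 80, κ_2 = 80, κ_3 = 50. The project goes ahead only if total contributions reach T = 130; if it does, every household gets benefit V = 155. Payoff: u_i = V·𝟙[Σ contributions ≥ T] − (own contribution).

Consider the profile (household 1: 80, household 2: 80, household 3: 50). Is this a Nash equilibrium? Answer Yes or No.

No

Total = 210 ≥ 130: provided.
Household 1 (pledges 80, payoff 75): dropping to 0 → total 130, payoff 155. Profitable deviation.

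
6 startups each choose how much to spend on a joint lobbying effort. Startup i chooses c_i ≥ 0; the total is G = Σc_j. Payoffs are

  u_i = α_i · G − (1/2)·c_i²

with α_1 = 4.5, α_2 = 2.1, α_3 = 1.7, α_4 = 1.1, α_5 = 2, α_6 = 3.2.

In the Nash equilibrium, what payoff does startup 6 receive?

Startup i's FOC: ∂u_i/∂c_i = α_i − c_i = 0, so c_i* = α_i.
NE contributions = (4.5, 2.1, 1.7, 1.1, 2, 3.2); G = 14.6.
u_6 = α_6·G − ½·(c_6)² = 3.2·14.6 − ½·3.2² = 41.6.

41.6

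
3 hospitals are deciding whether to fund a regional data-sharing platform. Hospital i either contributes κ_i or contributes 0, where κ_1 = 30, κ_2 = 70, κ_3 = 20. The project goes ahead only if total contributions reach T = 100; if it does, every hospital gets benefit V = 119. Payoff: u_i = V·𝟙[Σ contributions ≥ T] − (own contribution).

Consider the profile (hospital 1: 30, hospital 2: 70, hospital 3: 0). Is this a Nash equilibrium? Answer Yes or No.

Yes

Total = 100 ≥ 100: provided.
Hospital 1 (pledges 30, payoff 89): dropping to 0 → total 70, payoff 0. No gain.
Hospital 2 (pledges 70, payoff 49): dropping to 0 → total 30, payoff 0. No gain.
Hospital 3 (pledges 0, payoff 119): pledging 20 → total 120, payoff 99. No gain.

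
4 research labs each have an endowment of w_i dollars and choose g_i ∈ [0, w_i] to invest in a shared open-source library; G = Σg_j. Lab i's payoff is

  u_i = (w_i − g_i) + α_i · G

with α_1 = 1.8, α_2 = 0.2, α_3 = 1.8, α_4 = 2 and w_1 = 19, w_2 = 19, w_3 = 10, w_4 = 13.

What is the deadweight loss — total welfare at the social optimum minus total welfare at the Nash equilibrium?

∂u_i/∂g_i = α_i − 1, so lab i contributes w_i if α_i > 1, else 0.
α_i > 1 for i ∈ {1, 3, 4}; NE contributions (19, 0, 10, 13), G = 42.
W^NE = Σw_i − G^NE + (Σα_i)·G^NE = 61 + 4.8·42 = 262.6.
Planner: ∂(Σu_j)/∂g_i = Σα_j − 1 = 4.8 > 0, so everyone contributes w_i; G^SO = 61, W^SO = 61 + 4.8·61 = 353.8.
Deadweight loss = 91.2.

91.2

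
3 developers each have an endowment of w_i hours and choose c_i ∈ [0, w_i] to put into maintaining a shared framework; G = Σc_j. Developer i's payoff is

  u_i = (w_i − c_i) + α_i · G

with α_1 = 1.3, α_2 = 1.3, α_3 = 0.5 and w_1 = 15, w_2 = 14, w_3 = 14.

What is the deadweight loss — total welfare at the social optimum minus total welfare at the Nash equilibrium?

29.4

∂u_i/∂c_i = α_i − 1, so developer i contributes w_i if α_i > 1, else 0.
α_i > 1 for i ∈ {1, 2}; NE contributions (15, 14, 0), G = 29.
W^NE = Σw_i − G^NE + (Σα_i)·G^NE = 43 + 2.1·29 = 103.9.
Planner: ∂(Σu_j)/∂c_i = Σα_j − 1 = 2.1 > 0, so everyone contributes w_i; G^SO = 43, W^SO = 43 + 2.1·43 = 133.3.
Deadweight loss = 29.4.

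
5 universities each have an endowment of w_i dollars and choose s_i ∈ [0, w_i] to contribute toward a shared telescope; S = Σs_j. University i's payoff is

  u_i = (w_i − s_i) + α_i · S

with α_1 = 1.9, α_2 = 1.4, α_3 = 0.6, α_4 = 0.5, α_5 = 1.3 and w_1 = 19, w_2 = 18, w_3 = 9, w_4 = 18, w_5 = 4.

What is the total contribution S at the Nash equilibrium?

41

∂u_i/∂s_i = α_i − 1, so university i contributes w_i if α_i > 1, else 0.
α_i > 1 for i ∈ {1, 2, 5}; NE contributions (19, 18, 0, 0, 4), S = 41.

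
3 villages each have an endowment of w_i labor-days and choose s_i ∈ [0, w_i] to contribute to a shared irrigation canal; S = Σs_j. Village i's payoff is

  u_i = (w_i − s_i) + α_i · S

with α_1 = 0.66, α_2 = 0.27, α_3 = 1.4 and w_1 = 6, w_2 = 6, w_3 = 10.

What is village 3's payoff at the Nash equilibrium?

14

∂u_i/∂s_i = α_i − 1, so village i contributes w_i if α_i > 1, else 0.
α_i > 1 for i ∈ {3}; NE contributions (0, 0, 10), S = 10.
u_3 = (10 − 10) + 1.4·10 = 14.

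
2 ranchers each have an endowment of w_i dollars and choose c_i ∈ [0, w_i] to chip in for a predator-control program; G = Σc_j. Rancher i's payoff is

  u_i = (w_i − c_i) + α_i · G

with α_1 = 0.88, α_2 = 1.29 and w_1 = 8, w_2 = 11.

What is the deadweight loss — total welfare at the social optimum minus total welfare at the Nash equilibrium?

9.36

∂u_i/∂c_i = α_i − 1, so rancher i contributes w_i if α_i > 1, else 0.
α_i > 1 for i ∈ {2}; NE contributions (0, 11), G = 11.
W^NE = Σw_i − G^NE + (Σα_i)·G^NE = 19 + 1.17·11 = 31.87.
Planner: ∂(Σu_j)/∂c_i = Σα_j − 1 = 1.17 > 0, so everyone contributes w_i; G^SO = 19, W^SO = 19 + 1.17·19 = 41.23.
Deadweight loss = 9.36.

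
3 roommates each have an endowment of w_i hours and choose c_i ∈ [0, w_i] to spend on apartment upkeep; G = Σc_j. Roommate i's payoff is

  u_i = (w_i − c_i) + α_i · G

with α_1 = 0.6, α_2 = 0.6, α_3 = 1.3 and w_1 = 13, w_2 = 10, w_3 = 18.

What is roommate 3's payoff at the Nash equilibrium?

23.4

∂u_i/∂c_i = α_i − 1, so roommate i contributes w_i if α_i > 1, else 0.
α_i > 1 for i ∈ {3}; NE contributions (0, 0, 18), G = 18.
u_3 = (18 − 18) + 1.3·18 = 23.4.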